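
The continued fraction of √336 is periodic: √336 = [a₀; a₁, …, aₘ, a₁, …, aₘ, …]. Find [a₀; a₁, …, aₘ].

[18; 3, 36]

a₀ = ⌊√336⌋ = 18.
With m₀=0, d₀=1 and mₖ₊₁ = dₖaₖ − mₖ, dₖ₊₁ = (n − mₖ₊₁²)/dₖ, aₖ₊₁ = ⌊(a₀+mₖ₊₁)/dₖ₊₁⌋:
  k=1: m=18, d=12, a=3
  k=2: m=18, d=1, a=36
d=1 and a=2a₀=36 at k=2, so the next step gives (m, d) = (18, 12) again — its k=1 value — and the period has length 2.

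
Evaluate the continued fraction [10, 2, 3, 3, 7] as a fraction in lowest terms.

1753/168

Using pₖ = aₖpₖ₋₁ + pₖ₋₂ and qₖ = aₖqₖ₋₁ + qₖ₋₂:
  k=0: a=10, p=10, q=1
  k=1: a=2, p=21, q=2
  k=2: a=3, p=73, q=7
  k=3: a=3, p=240, q=23
  k=4: a=7, p=1753, q=168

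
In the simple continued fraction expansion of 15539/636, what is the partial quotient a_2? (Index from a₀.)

3

15539 = 24·636 + 275   →  a_0 = 24
636 = 2·275 + 86   →  a_1 = 2
275 = 3·86 + 17   →  a_2 = 3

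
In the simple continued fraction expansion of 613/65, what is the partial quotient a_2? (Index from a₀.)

613 = 9·65 + 28   →  a_0 = 9
65 = 2·28 + 9   →  a_1 = 2
28 = 3·9 + 1   →  a_2 = 3

3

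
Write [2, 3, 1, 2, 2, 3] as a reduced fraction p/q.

Fold from the inside: start with 3/1.
  2 + 1/3 = 7/3
  2 + 3/7 = 17/7
  1 + 7/17 = 24/17
  3 + 17/24 = 89/24
  2 + 24/89 = 202/89

202/89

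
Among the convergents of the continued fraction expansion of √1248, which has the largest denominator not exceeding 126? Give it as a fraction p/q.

√1248 = [35; 3, 17, 3, 70, …] (period length 4).
Convergents:
  p_0/q_0 = 35/1
  p_1/q_1 = 106/3
  p_2/q_2 = 1837/52
  p_3/q_3 = 5617/159
q_2 = 52 ≤ 126 < 159 = q_3, so the answer is 1837/52.

1837/52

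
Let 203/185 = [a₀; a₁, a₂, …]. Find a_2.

3

203 = 1·185 + 18   →  a_0 = 1
185 = 10·18 + 5   →  a_1 = 10
18 = 3·5 + 3   →  a_2 = 3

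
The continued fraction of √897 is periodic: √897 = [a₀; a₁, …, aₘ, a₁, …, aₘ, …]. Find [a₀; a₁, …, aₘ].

a₀ = ⌊√897⌋ = 29.

[29; 1, 18, 1, 58]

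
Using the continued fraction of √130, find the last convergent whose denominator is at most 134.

1277/112

√130 = [11; 2, 2, 22, …] (period length 3).
Convergents:
  p_0/q_0 = 11/1
  p_1/q_1 = 23/2
  p_2/q_2 = 57/5
  p_3/q_3 = 1277/112
  p_4/q_4 = 2611/229
q_3 = 112 ≤ 134 < 229 = q_4, so the answer is 1277/112.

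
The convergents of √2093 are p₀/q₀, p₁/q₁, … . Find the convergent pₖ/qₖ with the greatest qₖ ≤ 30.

183/4

√2093 = [45; 1, 2, 1, 90, …] (period length 4).
Convergents:
  p_0/q_0 = 45/1
  p_1/q_1 = 46/1
  p_2/q_2 = 137/3
  p_3/q_3 = 183/4
  p_4/q_4 = 16607/363
q_3 = 4 ≤ 30 < 363 = q_4, so the answer is 183/4.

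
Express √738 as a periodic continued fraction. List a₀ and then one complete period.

[27; 6, 54]

a₀ = ⌊√738⌋ = 27.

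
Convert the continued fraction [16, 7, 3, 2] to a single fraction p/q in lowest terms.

Fold from the inside: start with 2/1.
  3 + 1/2 = 7/2
  7 + 2/7 = 51/7
  16 + 7/51 = 823/51

823/51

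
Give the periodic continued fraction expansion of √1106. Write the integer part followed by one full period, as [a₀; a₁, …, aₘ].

a₀ = ⌊√1106⌋ = 33.

[33; 3, 1, 8, 1, 3, 66]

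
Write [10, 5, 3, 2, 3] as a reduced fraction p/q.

Using pₖ = aₖpₖ₋₁ + pₖ₋₂ and qₖ = aₖqₖ₋₁ + qₖ₋₂:
  k=0: a=10, p=10, q=1
  k=1: a=5, p=51, q=5
  k=2: a=3, p=163, q=16
  k=3: a=2, p=377, q=37
  k=4: a=3, p=1294, q=127

1294/127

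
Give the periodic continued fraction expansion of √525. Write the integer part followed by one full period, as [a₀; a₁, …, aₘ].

a₀ = ⌊√525⌋ = 22.
With m₀=0, d₀=1 and mₖ₊₁ = dₖaₖ − mₖ, dₖ₊₁ = (n − mₖ₊₁²)/dₖ, aₖ₊₁ = ⌊(a₀+mₖ₊₁)/dₖ₊₁⌋:
  k=1: m=22, d=41, a=1
  k=2: m=19, d=4, a=10
  k=3: m=21, d=21, a=2
  k=4: m=21, d=4, a=10
  k=5: m=19, d=41, a=1
  k=6: m=22, d=1, a=44
d=1 and a=2a₀=44 at k=6, so the next step gives (m, d) = (22, 41) again — its k=1 value — and the period has length 6.

[22; 1, 10, 2, 10, 1, 44]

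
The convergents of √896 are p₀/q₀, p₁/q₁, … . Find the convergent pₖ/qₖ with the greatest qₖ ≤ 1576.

26910/899

√896 = [29; 1, 13, 1, 58, …] (period length 4).
Convergents:
  p_0/q_0 = 29/1
  p_1/q_1 = 30/1
  p_2/q_2 = 419/14
  p_3/q_3 = 449/15
  p_4/q_4 = 26461/884
  p_5/q_5 = 26910/899
  p_6/q_6 = 376291/12571
q_5 = 899 ≤ 1576 < 12571 = q_6, so the answer is 26910/899.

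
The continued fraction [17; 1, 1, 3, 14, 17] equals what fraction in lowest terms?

Using pₖ = aₖpₖ₋₁ + pₖ₋₂ and qₖ = aₖqₖ₋₁ + qₖ₋₂:
  k=0: a=17, p=17, q=1
  k=1: a=1, p=18, q=1
  k=2: a=1, p=35, q=2
  k=3: a=3, p=123, q=7
  k=4: a=14, p=1757, q=100
  k=5: a=17, p=29992, q=1707

29992/1707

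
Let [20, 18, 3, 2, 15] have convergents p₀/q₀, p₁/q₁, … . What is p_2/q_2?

Using pₖ = aₖpₖ₋₁ + pₖ₋₂, qₖ = aₖqₖ₋₁ + qₖ₋₂ (with p₋₁=1, p₋₂=0, q₋₁=0, q₋₂=1):
  k=0: a=20, p=20, q=1
  k=1: a=18, p=361, q=18
  k=2: a=3, p=1103, q=55

1103/55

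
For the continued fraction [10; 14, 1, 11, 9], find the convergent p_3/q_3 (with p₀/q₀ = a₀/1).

Using pₖ = aₖpₖ₋₁ + pₖ₋₂, qₖ = aₖqₖ₋₁ + qₖ₋₂ (with p₋₁=1, p₋₂=0, q₋₁=0, q₋₂=1):
  k=0: a=10, p=10, q=1
  k=1: a=14, p=141, q=14
  k=2: a=1, p=151, q=15
  k=3: a=11, p=1802, q=179

1802/179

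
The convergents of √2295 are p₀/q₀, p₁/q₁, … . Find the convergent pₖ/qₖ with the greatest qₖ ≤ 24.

1006/21

√2295 = [47; 1, 9, 1, 1, 1, 9, 1, 94, …] (period length 8).
Convergents:
  p_0/q_0 = 47/1
  p_1/q_1 = 48/1
  p_2/q_2 = 479/10
  p_3/q_3 = 527/11
  p_4/q_4 = 1006/21
  p_5/q_5 = 1533/32
q_4 = 21 ≤ 24 < 32 = q_5, so the answer is 1006/21.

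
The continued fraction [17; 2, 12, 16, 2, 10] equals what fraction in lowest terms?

Using pₖ = aₖpₖ₋₁ + pₖ₋₂ and qₖ = aₖqₖ₋₁ + qₖ₋₂:
  k=0: a=17, p=17, q=1
  k=1: a=2, p=35, q=2
  k=2: a=12, p=437, q=25
  k=3: a=16, p=7027, q=402
  k=4: a=2, p=14491, q=829
  k=5: a=10, p=151937, q=8692

151937/8692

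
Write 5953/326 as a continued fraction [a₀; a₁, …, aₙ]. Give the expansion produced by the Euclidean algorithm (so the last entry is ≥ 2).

[18; 3, 1, 5, 14]

5953 = 18·326 + 85
326 = 3·85 + 71
85 = 1·71 + 14
71 = 5·14 + 1
14 = 14·1 + 0  (stop)
So 5953/326 = [18; 3, 1, 5, 14].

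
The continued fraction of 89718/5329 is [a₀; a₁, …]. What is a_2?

5

89718 = 16·5329 + 4454   →  a_0 = 16
5329 = 1·4454 + 875   →  a_1 = 1
4454 = 5·875 + 79   →  a_2 = 5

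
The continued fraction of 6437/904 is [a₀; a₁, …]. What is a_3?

6437 = 7·904 + 109   →  a_0 = 7
904 = 8·109 + 32   →  a_1 = 8
109 = 3·32 + 13   →  a_2 = 3
32 = 2·13 + 6   →  a_3 = 2

2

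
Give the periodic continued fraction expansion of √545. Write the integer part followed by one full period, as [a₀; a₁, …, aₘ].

a₀ = ⌊√545⌋ = 23.
With m₀=0, d₀=1 and mₖ₊₁ = dₖaₖ − mₖ, dₖ₊₁ = (n − mₖ₊₁²)/dₖ, aₖ₊₁ = ⌊(a₀+mₖ₊₁)/dₖ₊₁⌋:
  k=1: m=23, d=16, a=2
  k=2: m=9, d=29, a=1
  k=3: m=20, d=5, a=8
  k=4: m=20, d=29, a=1
  k=5: m=9, d=16, a=2
  k=6: m=23, d=1, a=46
d=1 and a=2a₀=46 at k=6, so the next step gives (m, d) = (23, 16) again — its k=1 value — and the period has length 6.

[23; 2, 1, 8, 1, 2, 46]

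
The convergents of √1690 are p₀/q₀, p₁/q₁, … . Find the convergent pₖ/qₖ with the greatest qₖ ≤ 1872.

√1690 = [41; 9, 8, 9, 82, …] (period length 4).
Convergents:
  p_0/q_0 = 41/1
  p_1/q_1 = 370/9
  p_2/q_2 = 3001/73
  p_3/q_3 = 27379/666
  p_4/q_4 = 2248079/54685
q_3 = 666 ≤ 1872 < 54685 = q_4, so the answer is 27379/666.

27379/666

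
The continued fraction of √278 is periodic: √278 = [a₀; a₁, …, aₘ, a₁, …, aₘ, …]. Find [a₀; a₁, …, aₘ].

[16; 1, 2, 16, 2, 1, 32]

a₀ = ⌊√278⌋ = 16.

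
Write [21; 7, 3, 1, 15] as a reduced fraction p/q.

Using pₖ = aₖpₖ₋₁ + pₖ₋₂ and qₖ = aₖqₖ₋₁ + qₖ₋₂:
  k=0: a=21, p=21, q=1
  k=1: a=7, p=148, q=7
  k=2: a=3, p=465, q=22
  k=3: a=1, p=613, q=29
  k=4: a=15, p=9660, q=457

9660/457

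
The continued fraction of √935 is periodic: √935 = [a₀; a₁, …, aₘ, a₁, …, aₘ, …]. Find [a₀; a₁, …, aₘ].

[30; 1, 1, 2, 1, 2, 1, 1, 60]

a₀ = ⌊√935⌋ = 30.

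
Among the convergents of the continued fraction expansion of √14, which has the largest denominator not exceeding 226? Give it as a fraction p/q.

449/120

√14 = [3; 1, 2, 1, 6, …] (period length 4).
Convergents:
  p_0/q_0 = 3/1
  p_1/q_1 = 4/1
  p_2/q_2 = 11/3
  p_3/q_3 = 15/4
  p_4/q_4 = 101/27
  p_5/q_5 = 116/31
  p_6/q_6 = 333/89
  p_7/q_7 = 449/120
  p_8/q_8 = 3027/809
q_7 = 120 ≤ 226 < 809 = q_8, so the answer is 449/120.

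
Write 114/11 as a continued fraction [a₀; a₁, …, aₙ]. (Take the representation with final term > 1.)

114 = 10·11 + 4
11 = 2·4 + 3
4 = 1·3 + 1
3 = 3·1 + 0  (stop)
So 114/11 = [10; 2, 1, 3].

[10; 2, 1, 3]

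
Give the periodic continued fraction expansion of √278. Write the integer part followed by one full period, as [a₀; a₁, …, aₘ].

a₀ = ⌊√278⌋ = 16.
With m₀=0, d₀=1 and mₖ₊₁ = dₖaₖ − mₖ, dₖ₊₁ = (n − mₖ₊₁²)/dₖ, aₖ₊₁ = ⌊(a₀+mₖ₊₁)/dₖ₊₁⌋:
  k=1: m=16, d=22, a=1
  k=2: m=6, d=11, a=2
  k=3: m=16, d=2, a=16
  k=4: m=16, d=11, a=2
  k=5: m=6, d=22, a=1
  k=6: m=16, d=1, a=32
d=1 and a=2a₀=32 at k=6, so the next step gives (m, d) = (16, 22) again — its k=1 value — and the period has length 6.

[16; 1, 2, 16, 2, 1, 32]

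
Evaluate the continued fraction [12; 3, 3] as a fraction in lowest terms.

123/10

Using pₖ = aₖpₖ₋₁ + pₖ₋₂ and qₖ = aₖqₖ₋₁ + qₖ₋₂:
  k=0: a=12, p=12, q=1
  k=1: a=3, p=37, q=3
  k=2: a=3, p=123, q=10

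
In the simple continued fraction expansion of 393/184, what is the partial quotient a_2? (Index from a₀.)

2

393 = 2·184 + 25   →  a_0 = 2
184 = 7·25 + 9   →  a_1 = 7
25 = 2·9 + 7   →  a_2 = 2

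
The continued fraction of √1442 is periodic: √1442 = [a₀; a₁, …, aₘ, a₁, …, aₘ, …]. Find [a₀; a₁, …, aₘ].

[37; 1, 36, 1, 74]

a₀ = ⌊√1442⌋ = 37.
With m₀=0, d₀=1 and mₖ₊₁ = dₖaₖ − mₖ, dₖ₊₁ = (n − mₖ₊₁²)/dₖ, aₖ₊₁ = ⌊(a₀+mₖ₊₁)/dₖ₊₁⌋:
  k=1: m=37, d=73, a=1
  k=2: m=36, d=2, a=36
  k=3: m=36, d=73, a=1
  k=4: m=37, d=1, a=74
d=1 and a=2a₀=74 at k=4, so the next step gives (m, d) = (37, 73) again — its k=1 value — and the period has length 4.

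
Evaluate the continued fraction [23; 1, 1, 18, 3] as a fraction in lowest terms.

2657/113

Using pₖ = aₖpₖ₋₁ + pₖ₋₂ and qₖ = aₖqₖ₋₁ + qₖ₋₂:
  k=0: a=23, p=23, q=1
  k=1: a=1, p=24, q=1
  k=2: a=1, p=47, q=2
  k=3: a=18, p=870, q=37
  k=4: a=3, p=2657, q=113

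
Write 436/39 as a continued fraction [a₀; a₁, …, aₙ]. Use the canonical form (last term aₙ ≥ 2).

[11; 5, 1, 1, 3]

436 = 11*39 + 7
39 = 5*7 + 4
7 = 1*4 + 3
4 = 1*3 + 1
3 = 3*1 + 0  (stop)
So 436/39 = [11; 5, 1, 1, 3].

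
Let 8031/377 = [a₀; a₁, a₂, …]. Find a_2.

3

8031 = 21·377 + 114   →  a_0 = 21
377 = 3·114 + 35   →  a_1 = 3
114 = 3·35 + 9   →  a_2 = 3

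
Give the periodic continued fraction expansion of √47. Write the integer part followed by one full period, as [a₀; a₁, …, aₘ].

[6; 1, 5, 1, 12]

a₀ = ⌊√47⌋ = 6.
With m₀=0, d₀=1 and mₖ₊₁ = dₖaₖ − mₖ, dₖ₊₁ = (n − mₖ₊₁²)/dₖ, aₖ₊₁ = ⌊(a₀+mₖ₊₁)/dₖ₊₁⌋:
  k=1: m=6, d=11, a=1
  k=2: m=5, d=2, a=5
  k=3: m=5, d=11, a=1
  k=4: m=6, d=1, a=12
d=1 and a=2a₀=12 at k=4, so the next step gives (m, d) = (6, 11) again — its k=1 value — and the period has length 4.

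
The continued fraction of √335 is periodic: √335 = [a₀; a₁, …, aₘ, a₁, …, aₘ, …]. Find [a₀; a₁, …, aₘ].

a₀ = ⌊√335⌋ = 18.
With m₀=0, d₀=1 and mₖ₊₁ = dₖaₖ − mₖ, dₖ₊₁ = (n − mₖ₊₁²)/dₖ, aₖ₊₁ = ⌊(a₀+mₖ₊₁)/dₖ₊₁⌋:
  k=1: m=18, d=11, a=3
  k=2: m=15, d=10, a=3
  k=3: m=15, d=11, a=3
  k=4: m=18, d=1, a=36
d=1 and a=2a₀=36 at k=4, so the next step gives (m, d) = (18, 11) again — its k=1 value — and the period has length 4.

[18; 3, 3, 3, 36]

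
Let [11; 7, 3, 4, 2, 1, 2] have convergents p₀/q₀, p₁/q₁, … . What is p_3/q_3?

1058/95

Using pₖ = aₖpₖ₋₁ + pₖ₋₂, qₖ = aₖqₖ₋₁ + qₖ₋₂ (with p₋₁=1, p₋₂=0, q₋₁=0, q₋₂=1):
  k=0: a=11, p=11, q=1
  k=1: a=7, p=78, q=7
  k=2: a=3, p=245, q=22
  k=3: a=4, p=1058, q=95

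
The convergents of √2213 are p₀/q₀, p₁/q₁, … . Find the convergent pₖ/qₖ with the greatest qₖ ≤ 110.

2211/47

√2213 = [47; 23, 1, 1, 23, 94, …] (period length 5).
Convergents:
  p_0/q_0 = 47/1
  p_1/q_1 = 1082/23
  p_2/q_2 = 1129/24
  p_3/q_3 = 2211/47
  p_4/q_4 = 51982/1105
q_3 = 47 ≤ 110 < 1105 = q_4, so the answer is 2211/47.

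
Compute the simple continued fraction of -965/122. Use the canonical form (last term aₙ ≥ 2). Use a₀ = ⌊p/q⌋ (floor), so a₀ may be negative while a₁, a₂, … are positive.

[-8; 11, 11]

-965 = -8×122 + 11
122 = 11×11 + 1
11 = 11×1 + 0  (stop)
So -965/122 = [-8; 11, 11].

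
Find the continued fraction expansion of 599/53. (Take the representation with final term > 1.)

599 = 11×53 + 16
53 = 3×16 + 5
16 = 3×5 + 1
5 = 5×1 + 0  (stop)
So 599/53 = [11; 3, 3, 5].

[11; 3, 3, 5]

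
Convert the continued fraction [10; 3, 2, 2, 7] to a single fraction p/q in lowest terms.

1297/126

Fold from the inside: start with 7/1.
  2 + 1/7 = 15/7
  2 + 7/15 = 37/15
  3 + 15/37 = 126/37
  10 + 37/126 = 1297/126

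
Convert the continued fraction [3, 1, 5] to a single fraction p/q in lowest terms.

23/6

Using pₖ = aₖpₖ₋₁ + pₖ₋₂ and qₖ = aₖqₖ₋₁ + qₖ₋₂:
  k=0: a=3, p=3, q=1
  k=1: a=1, p=4, q=1
  k=2: a=5, p=23, q=6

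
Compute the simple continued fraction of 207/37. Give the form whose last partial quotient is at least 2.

[5; 1, 1, 2, 7]

207 = 5×37 + 22
37 = 1×22 + 15
22 = 1×15 + 7
15 = 2×7 + 1
7 = 7×1 + 0  (stop)
So 207/37 = [5; 1, 1, 2, 7].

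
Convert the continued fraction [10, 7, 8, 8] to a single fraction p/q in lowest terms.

Using pₖ = aₖpₖ₋₁ + pₖ₋₂ and qₖ = aₖqₖ₋₁ + qₖ₋₂:
  k=0: a=10, p=10, q=1
  k=1: a=7, p=71, q=7
  k=2: a=8, p=578, q=57
  k=3: a=8, p=4695, q=463

4695/463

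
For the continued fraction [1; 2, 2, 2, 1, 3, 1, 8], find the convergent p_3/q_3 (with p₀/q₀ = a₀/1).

17/12

Using pₖ = aₖpₖ₋₁ + pₖ₋₂, qₖ = aₖqₖ₋₁ + qₖ₋₂ (with p₋₁=1, p₋₂=0, q₋₁=0, q₋₂=1):
  k=0: a=1, p=1, q=1
  k=1: a=2, p=3, q=2
  k=2: a=2, p=7, q=5
  k=3: a=2, p=17, q=12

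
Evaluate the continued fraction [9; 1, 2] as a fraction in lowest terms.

29/3

Using pₖ = aₖpₖ₋₁ + pₖ₋₂ and qₖ = aₖqₖ₋₁ + qₖ₋₂:
  k=0: a=9, p=9, q=1
  k=1: a=1, p=10, q=1
  k=2: a=2, p=29, q=3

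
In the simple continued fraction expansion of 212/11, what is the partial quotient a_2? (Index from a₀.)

1

212 = 19·11 + 3   →  a_0 = 19
11 = 3·3 + 2   →  a_1 = 3
3 = 1·2 + 1   →  a_2 = 1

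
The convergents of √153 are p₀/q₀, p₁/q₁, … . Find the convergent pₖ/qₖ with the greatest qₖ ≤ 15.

√153 = [12; 2, 1, 2, 2, 2, 1, 2, 24, …] (period length 8).
Convergents:
  p_0/q_0 = 12/1
  p_1/q_1 = 25/2
  p_2/q_2 = 37/3
  p_3/q_3 = 99/8
  p_4/q_4 = 235/19
q_3 = 8 ≤ 15 < 19 = q_4, so the answer is 99/8.

99/8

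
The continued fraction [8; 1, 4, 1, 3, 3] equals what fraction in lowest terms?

662/75

Using pₖ = aₖpₖ₋₁ + pₖ₋₂ and qₖ = aₖqₖ₋₁ + qₖ₋₂:
  k=0: a=8, p=8, q=1
  k=1: a=1, p=9, q=1
  k=2: a=4, p=44, q=5
  k=3: a=1, p=53, q=6
  k=4: a=3, p=203, q=23
  k=5: a=3, p=662, q=75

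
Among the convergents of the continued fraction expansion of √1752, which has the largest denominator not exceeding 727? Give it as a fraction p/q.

24570/587

√1752 = [41; 1, 5, 1, 82, …] (period length 4).
Convergents:
  p_0/q_0 = 41/1
  p_1/q_1 = 42/1
  p_2/q_2 = 251/6
  p_3/q_3 = 293/7
  p_4/q_4 = 24277/580
  p_5/q_5 = 24570/587
  p_6/q_6 = 147127/3515
q_5 = 587 ≤ 727 < 3515 = q_6, so the answer is 24570/587.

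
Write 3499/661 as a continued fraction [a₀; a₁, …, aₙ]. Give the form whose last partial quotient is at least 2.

[5; 3, 2, 2, 5, 7]

3499 = 5*661 + 194
661 = 3*194 + 79
194 = 2*79 + 36
79 = 2*36 + 7
36 = 5*7 + 1
7 = 7*1 + 0  (stop)
So 3499/661 = [5; 3, 2, 2, 5, 7].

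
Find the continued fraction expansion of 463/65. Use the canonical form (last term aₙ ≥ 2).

[7; 8, 8]

463 = 7×65 + 8
65 = 8×8 + 1
8 = 8×1 + 0  (stop)
So 463/65 = [7; 8, 8].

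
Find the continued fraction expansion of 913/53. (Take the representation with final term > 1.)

913 = 17*53 + 12
53 = 4*12 + 5
12 = 2*5 + 2
5 = 2*2 + 1
2 = 2*1 + 0  (stop)
So 913/53 = [17; 4, 2, 2, 2].

[17; 4, 2, 2, 2]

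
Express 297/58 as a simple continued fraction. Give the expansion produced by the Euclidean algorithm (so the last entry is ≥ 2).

[5; 8, 3, 2]

297 = 5×58 + 7
58 = 8×7 + 2
7 = 3×2 + 1
2 = 2×1 + 0  (stop)
So 297/58 = [5; 8, 3, 2].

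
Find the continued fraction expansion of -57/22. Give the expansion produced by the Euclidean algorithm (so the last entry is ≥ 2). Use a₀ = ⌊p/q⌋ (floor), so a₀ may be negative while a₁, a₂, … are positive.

[-3; 2, 2, 4]

-57 = -3*22 + 9
22 = 2*9 + 4
9 = 2*4 + 1
4 = 4*1 + 0  (stop)
So -57/22 = [-3; 2, 2, 4].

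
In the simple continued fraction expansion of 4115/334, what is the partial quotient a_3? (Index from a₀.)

4

4115 = 12·334 + 107   →  a_0 = 12
334 = 3·107 + 13   →  a_1 = 3
107 = 8·13 + 3   →  a_2 = 8
13 = 4·3 + 1   →  a_3 = 4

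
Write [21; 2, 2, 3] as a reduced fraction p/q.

Using pₖ = aₖpₖ₋₁ + pₖ₋₂ and qₖ = aₖqₖ₋₁ + qₖ₋₂:
  k=0: a=21, p=21, q=1
  k=1: a=2, p=43, q=2
  k=2: a=2, p=107, q=5
  k=3: a=3, p=364, q=17

364/17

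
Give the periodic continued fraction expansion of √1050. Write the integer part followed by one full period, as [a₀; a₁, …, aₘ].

a₀ = ⌊√1050⌋ = 32.
With m₀=0, d₀=1 and mₖ₊₁ = dₖaₖ − mₖ, dₖ₊₁ = (n − mₖ₊₁²)/dₖ, aₖ₊₁ = ⌊(a₀+mₖ₊₁)/dₖ₊₁⌋:
  k=1: m=32, d=26, a=2
  k=2: m=20, d=25, a=2
  k=3: m=30, d=6, a=10
  k=4: m=30, d=25, a=2
  k=5: m=20, d=26, a=2
  k=6: m=32, d=1, a=64
d=1 and a=2a₀=64 at k=6, so the next step gives (m, d) = (32, 26) again — its k=1 value — and the period has length 6.

[32; 2, 2, 10, 2, 2, 64]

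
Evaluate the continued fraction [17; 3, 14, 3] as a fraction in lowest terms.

Using pₖ = aₖpₖ₋₁ + pₖ₋₂ and qₖ = aₖqₖ₋₁ + qₖ₋₂:
  k=0: a=17, p=17, q=1
  k=1: a=3, p=52, q=3
  k=2: a=14, p=745, q=43
  k=3: a=3, p=2287, q=132

2287/132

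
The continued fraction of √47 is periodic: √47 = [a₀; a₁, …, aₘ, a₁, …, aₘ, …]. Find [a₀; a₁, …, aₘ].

[6; 1, 5, 1, 12]

a₀ = ⌊√47⌋ = 6.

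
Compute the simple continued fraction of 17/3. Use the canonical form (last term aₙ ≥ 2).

17 = 5·3 + 2
3 = 1·2 + 1
2 = 2·1 + 0  (stop)
So 17/3 = [5; 1, 2].

[5; 1, 2]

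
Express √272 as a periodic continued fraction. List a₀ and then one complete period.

[16; 2, 32]

a₀ = ⌊√272⌋ = 16.
With m₀=0, d₀=1 and mₖ₊₁ = dₖaₖ − mₖ, dₖ₊₁ = (n − mₖ₊₁²)/dₖ, aₖ₊₁ = ⌊(a₀+mₖ₊₁)/dₖ₊₁⌋:
  k=1: m=16, d=16, a=2
  k=2: m=16, d=1, a=32
d=1 and a=2a₀=32 at k=2, so the next step gives (m, d) = (16, 16) again — its k=1 value — and the period has length 2.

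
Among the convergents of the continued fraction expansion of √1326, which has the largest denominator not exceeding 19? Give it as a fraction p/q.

√1326 = [36; 2, 2, 2, 2, 2, 72, …] (period length 6).
Convergents:
  p_0/q_0 = 36/1
  p_1/q_1 = 73/2
  p_2/q_2 = 182/5
  p_3/q_3 = 437/12
  p_4/q_4 = 1056/29
q_3 = 12 ≤ 19 < 29 = q_4, so the answer is 437/12.

437/12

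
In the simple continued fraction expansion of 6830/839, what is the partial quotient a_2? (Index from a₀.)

6830 = 8·839 + 118   →  a_0 = 8
839 = 7·118 + 13   →  a_1 = 7
118 = 9·13 + 1   →  a_2 = 9

9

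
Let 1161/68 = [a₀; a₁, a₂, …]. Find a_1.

13

1161 = 17·68 + 5   →  a_0 = 17
68 = 13·5 + 3   →  a_1 = 13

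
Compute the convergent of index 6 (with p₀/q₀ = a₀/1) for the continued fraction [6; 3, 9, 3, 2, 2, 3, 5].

10589/1675

Using pₖ = aₖpₖ₋₁ + pₖ₋₂, qₖ = aₖqₖ₋₁ + qₖ₋₂ (with p₋₁=1, p₋₂=0, q₋₁=0, q₋₂=1):
  k=0: a=6, p=6, q=1
  k=1: a=3, p=19, q=3
  k=2: a=9, p=177, q=28
  k=3: a=3, p=550, q=87
  k=4: a=2, p=1277, q=202
  k=5: a=2, p=3104, q=491
  k=6: a=3, p=10589, q=1675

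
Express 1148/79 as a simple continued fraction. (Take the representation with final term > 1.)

1148 = 14·79 + 42
79 = 1·42 + 37
42 = 1·37 + 5
37 = 7·5 + 2
5 = 2·2 + 1
2 = 2·1 + 0  (stop)
So 1148/79 = [14; 1, 1, 7, 2, 2].

[14; 1, 1, 7, 2, 2]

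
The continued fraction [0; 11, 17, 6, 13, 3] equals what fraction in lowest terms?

4171/46124

Using pₖ = aₖpₖ₋₁ + pₖ₋₂ and qₖ = aₖqₖ₋₁ + qₖ₋₂:
  k=0: a=0, p=0, q=1
  k=1: a=11, p=1, q=11
  k=2: a=17, p=17, q=188
  k=3: a=6, p=103, q=1139
  k=4: a=13, p=1356, q=14995
  k=5: a=3, p=4171, q=46124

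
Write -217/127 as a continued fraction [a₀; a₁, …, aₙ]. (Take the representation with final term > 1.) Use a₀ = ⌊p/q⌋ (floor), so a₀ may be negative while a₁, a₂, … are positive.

-217 = -2*127 + 37
127 = 3*37 + 16
37 = 2*16 + 5
16 = 3*5 + 1
5 = 5*1 + 0  (stop)
So -217/127 = [-2; 3, 2, 3, 5].

[-2; 3, 2, 3, 5]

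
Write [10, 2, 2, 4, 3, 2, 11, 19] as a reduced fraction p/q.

372511/35789

Fold from the inside: start with 19/1.
  11 + 1/19 = 210/19
  2 + 19/210 = 439/210
  3 + 210/439 = 1527/439
  4 + 439/1527 = 6547/1527
  2 + 1527/6547 = 14621/6547
  2 + 6547/14621 = 35789/14621
  10 + 14621/35789 = 372511/35789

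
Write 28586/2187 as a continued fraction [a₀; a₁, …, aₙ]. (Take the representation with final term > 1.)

28586 = 13*2187 + 155
2187 = 14*155 + 17
155 = 9*17 + 2
17 = 8*2 + 1
2 = 2*1 + 0  (stop)
So 28586/2187 = [13; 14, 9, 8, 2].

[13; 14, 9, 8, 2]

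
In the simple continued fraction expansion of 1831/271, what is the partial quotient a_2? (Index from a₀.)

3

1831 = 6·271 + 205   →  a_0 = 6
271 = 1·205 + 66   →  a_1 = 1
205 = 3·66 + 7   →  a_2 = 3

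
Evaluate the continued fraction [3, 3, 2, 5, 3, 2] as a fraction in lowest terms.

921/280

Using pₖ = aₖpₖ₋₁ + pₖ₋₂ and qₖ = aₖqₖ₋₁ + qₖ₋₂:
  k=0: a=3, p=3, q=1
  k=1: a=3, p=10, q=3
  k=2: a=2, p=23, q=7
  k=3: a=5, p=125, q=38
  k=4: a=3, p=398, q=121
  k=5: a=2, p=921, q=280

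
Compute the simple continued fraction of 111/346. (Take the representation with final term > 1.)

111 = 0×346 + 111
346 = 3×111 + 13
111 = 8×13 + 7
13 = 1×7 + 6
7 = 1×6 + 1
6 = 6×1 + 0  (stop)
So 111/346 = [0; 3, 8, 1, 1, 6].

[0; 3, 8, 1, 1, 6]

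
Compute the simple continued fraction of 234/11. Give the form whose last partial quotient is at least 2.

234 = 21*11 + 3
11 = 3*3 + 2
3 = 1*2 + 1
2 = 2*1 + 0  (stop)
So 234/11 = [21; 3, 1, 2].

[21; 3, 1, 2]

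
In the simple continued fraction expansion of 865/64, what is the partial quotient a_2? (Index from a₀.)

1

865 = 13·64 + 33   →  a_0 = 13
64 = 1·33 + 31   →  a_1 = 1
33 = 1·31 + 2   →  a_2 = 1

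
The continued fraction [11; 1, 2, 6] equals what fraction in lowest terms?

Fold from the inside: start with 6/1.
  2 + 1/6 = 13/6
  1 + 6/13 = 19/13
  11 + 13/19 = 222/19

222/19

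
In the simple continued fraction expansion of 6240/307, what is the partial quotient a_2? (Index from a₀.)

14

6240 = 20·307 + 100   →  a_0 = 20
307 = 3·100 + 7   →  a_1 = 3
100 = 14·7 + 2   →  a_2 = 14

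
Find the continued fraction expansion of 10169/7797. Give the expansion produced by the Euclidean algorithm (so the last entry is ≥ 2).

10169 = 1*7797 + 2372
7797 = 3*2372 + 681
2372 = 3*681 + 329
681 = 2*329 + 23
329 = 14*23 + 7
23 = 3*7 + 2
7 = 3*2 + 1
2 = 2*1 + 0  (stop)
So 10169/7797 = [1; 3, 3, 2, 14, 3, 3, 2].

[1; 3, 3, 2, 14, 3, 3, 2]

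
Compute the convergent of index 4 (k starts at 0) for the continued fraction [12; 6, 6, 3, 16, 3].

23218/1909

Using pₖ = aₖpₖ₋₁ + pₖ₋₂, qₖ = aₖqₖ₋₁ + qₖ₋₂ (with p₋₁=1, p₋₂=0, q₋₁=0, q₋₂=1):
  k=0: a=12, p=12, q=1
  k=1: a=6, p=73, q=6
  k=2: a=6, p=450, q=37
  k=3: a=3, p=1423, q=117
  k=4: a=16, p=23218, q=1909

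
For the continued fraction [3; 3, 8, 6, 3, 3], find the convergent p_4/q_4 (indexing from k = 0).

1607/484

Using pₖ = aₖpₖ₋₁ + pₖ₋₂, qₖ = aₖqₖ₋₁ + qₖ₋₂ (with p₋₁=1, p₋₂=0, q₋₁=0, q₋₂=1):
  k=0: a=3, p=3, q=1
  k=1: a=3, p=10, q=3
  k=2: a=8, p=83, q=25
  k=3: a=6, p=508, q=153
  k=4: a=3, p=1607, q=484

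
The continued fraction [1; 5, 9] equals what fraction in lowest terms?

Using pₖ = aₖpₖ₋₁ + pₖ₋₂ and qₖ = aₖqₖ₋₁ + qₖ₋₂:
  k=0: a=1, p=1, q=1
  k=1: a=5, p=6, q=5
  k=2: a=9, p=55, q=46

55/46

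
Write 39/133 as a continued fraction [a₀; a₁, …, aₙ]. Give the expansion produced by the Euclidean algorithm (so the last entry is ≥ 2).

39 = 0×133 + 39
133 = 3×39 + 16
39 = 2×16 + 7
16 = 2×7 + 2
7 = 3×2 + 1
2 = 2×1 + 0  (stop)
So 39/133 = [0; 3, 2, 2, 3, 2].

[0; 3, 2, 2, 3, 2]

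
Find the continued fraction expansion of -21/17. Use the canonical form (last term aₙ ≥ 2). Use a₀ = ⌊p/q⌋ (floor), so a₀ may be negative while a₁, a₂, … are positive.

[-2; 1, 3, 4]

-21 = -2*17 + 13
17 = 1*13 + 4
13 = 3*4 + 1
4 = 4*1 + 0  (stop)
So -21/17 = [-2; 1, 3, 4].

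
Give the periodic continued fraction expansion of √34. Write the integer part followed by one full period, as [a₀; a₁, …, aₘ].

[5; 1, 4, 1, 10]

a₀ = ⌊√34⌋ = 5.
With m₀=0, d₀=1 and mₖ₊₁ = dₖaₖ − mₖ, dₖ₊₁ = (n − mₖ₊₁²)/dₖ, aₖ₊₁ = ⌊(a₀+mₖ₊₁)/dₖ₊₁⌋:
  k=1: m=5, d=9, a=1
  k=2: m=4, d=2, a=4
  k=3: m=4, d=9, a=1
  k=4: m=5, d=1, a=10
d=1 and a=2a₀=10 at k=4, so the next step gives (m, d) = (5, 9) again — its k=1 value — and the period has length 4.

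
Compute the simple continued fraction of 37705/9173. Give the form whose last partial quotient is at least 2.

[4; 9, 18, 11, 5]

37705 = 4·9173 + 1013
9173 = 9·1013 + 56
1013 = 18·56 + 5
56 = 11·5 + 1
5 = 5·1 + 0  (stop)
So 37705/9173 = [4; 9, 18, 11, 5].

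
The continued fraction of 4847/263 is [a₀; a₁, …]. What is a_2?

3

4847 = 18·263 + 113   →  a_0 = 18
263 = 2·113 + 37   →  a_1 = 2
113 = 3·37 + 2   →  a_2 = 3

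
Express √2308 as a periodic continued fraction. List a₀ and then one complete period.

[48; 24, 96]

a₀ = ⌊√2308⌋ = 48.
With m₀=0, d₀=1 and mₖ₊₁ = dₖaₖ − mₖ, dₖ₊₁ = (n − mₖ₊₁²)/dₖ, aₖ₊₁ = ⌊(a₀+mₖ₊₁)/dₖ₊₁⌋:
  k=1: m=48, d=4, a=24
  k=2: m=48, d=1, a=96
d=1 and a=2a₀=96 at k=2, so the next step gives (m, d) = (48, 4) again — its k=1 value — and the period has length 2.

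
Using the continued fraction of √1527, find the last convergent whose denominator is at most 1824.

√1527 = [39; 13, 78, …] (period length 2).
Convergents:
  p_0/q_0 = 39/1
  p_1/q_1 = 508/13
  p_2/q_2 = 39663/1015
  p_3/q_3 = 516127/13208
q_2 = 1015 ≤ 1824 < 13208 = q_3, so the answer is 39663/1015.

39663/1015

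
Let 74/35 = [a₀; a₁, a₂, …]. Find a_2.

1

74 = 2·35 + 4   →  a_0 = 2
35 = 8·4 + 3   →  a_1 = 8
4 = 1·3 + 1   →  a_2 = 1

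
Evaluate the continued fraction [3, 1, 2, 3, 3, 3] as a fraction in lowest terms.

Fold from the inside: start with 3/1.
  3 + 1/3 = 10/3
  3 + 3/10 = 33/10
  2 + 10/33 = 76/33
  1 + 33/76 = 109/76
  3 + 76/109 = 403/109

403/109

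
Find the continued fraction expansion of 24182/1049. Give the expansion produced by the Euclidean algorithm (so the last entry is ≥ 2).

24182 = 23×1049 + 55
1049 = 19×55 + 4
55 = 13×4 + 3
4 = 1×3 + 1
3 = 3×1 + 0  (stop)
So 24182/1049 = [23; 19, 13, 1, 3].

[23; 19, 13, 1, 3]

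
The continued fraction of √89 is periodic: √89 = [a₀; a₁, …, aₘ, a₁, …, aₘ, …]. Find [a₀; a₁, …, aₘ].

a₀ = ⌊√89⌋ = 9.

[9; 2, 3, 3, 2, 18]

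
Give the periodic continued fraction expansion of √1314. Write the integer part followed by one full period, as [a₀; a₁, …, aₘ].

[36; 4, 72]

a₀ = ⌊√1314⌋ = 36.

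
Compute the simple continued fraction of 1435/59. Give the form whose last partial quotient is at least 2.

1435 = 24·59 + 19
59 = 3·19 + 2
19 = 9·2 + 1
2 = 2·1 + 0  (stop)
So 1435/59 = [24; 3, 9, 2].

[24; 3, 9, 2]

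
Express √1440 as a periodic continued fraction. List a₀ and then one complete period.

[37; 1, 17, 1, 74]

a₀ = ⌊√1440⌋ = 37.
With m₀=0, d₀=1 and mₖ₊₁ = dₖaₖ − mₖ, dₖ₊₁ = (n − mₖ₊₁²)/dₖ, aₖ₊₁ = ⌊(a₀+mₖ₊₁)/dₖ₊₁⌋:
  k=1: m=37, d=71, a=1
  k=2: m=34, d=4, a=17
  k=3: m=34, d=71, a=1
  k=4: m=37, d=1, a=74
d=1 and a=2a₀=74 at k=4, so the next step gives (m, d) = (37, 71) again — its k=1 value — and the period has length 4.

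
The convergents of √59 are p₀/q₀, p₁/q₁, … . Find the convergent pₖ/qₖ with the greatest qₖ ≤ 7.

23/3

√59 = [7; 1, 2, 7, 2, 1, 14, …] (period length 6).
Convergents:
  p_0/q_0 = 7/1
  p_1/q_1 = 8/1
  p_2/q_2 = 23/3
  p_3/q_3 = 169/22
q_2 = 3 ≤ 7 < 22 = q_3, so the answer is 23/3.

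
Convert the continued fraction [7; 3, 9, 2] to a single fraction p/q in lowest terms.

432/59

Fold from the inside: start with 2/1.
  9 + 1/2 = 19/2
  3 + 2/19 = 59/19
  7 + 19/59 = 432/59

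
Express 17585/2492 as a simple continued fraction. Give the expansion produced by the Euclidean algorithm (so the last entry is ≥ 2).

[7; 17, 1, 2, 15, 3]

17585 = 7*2492 + 141
2492 = 17*141 + 95
141 = 1*95 + 46
95 = 2*46 + 3
46 = 15*3 + 1
3 = 3*1 + 0  (stop)
So 17585/2492 = [7; 17, 1, 2, 15, 3].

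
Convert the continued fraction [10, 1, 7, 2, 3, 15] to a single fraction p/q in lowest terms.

9815/902

Fold from the inside: start with 15/1.
  3 + 1/15 = 46/15
  2 + 15/46 = 107/46
  7 + 46/107 = 795/107
  1 + 107/795 = 902/795
  10 + 795/902 = 9815/902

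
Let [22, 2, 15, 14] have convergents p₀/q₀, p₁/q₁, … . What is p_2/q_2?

697/31

Using pₖ = aₖpₖ₋₁ + pₖ₋₂, qₖ = aₖqₖ₋₁ + qₖ₋₂ (with p₋₁=1, p₋₂=0, q₋₁=0, q₋₂=1):
  k=0: a=22, p=22, q=1
  k=1: a=2, p=45, q=2
  k=2: a=15, p=697, q=31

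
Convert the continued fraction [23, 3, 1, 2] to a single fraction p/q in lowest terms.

Fold from the inside: start with 2/1.
  1 + 1/2 = 3/2
  3 + 2/3 = 11/3
  23 + 3/11 = 256/11

256/11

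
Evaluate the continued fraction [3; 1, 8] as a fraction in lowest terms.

Fold from the inside: start with 8/1.
  1 + 1/8 = 9/8
  3 + 8/9 = 35/9

35/9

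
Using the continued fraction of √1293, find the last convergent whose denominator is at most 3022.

62100/1727

√1293 = [35; 1, 22, 1, 70, …] (period length 4).
Convergents:
  p_0/q_0 = 35/1
  p_1/q_1 = 36/1
  p_2/q_2 = 827/23
  p_3/q_3 = 863/24
  p_4/q_4 = 61237/1703
  p_5/q_5 = 62100/1727
  p_6/q_6 = 1427437/39697
q_5 = 1727 ≤ 3022 < 39697 = q_6, so the answer is 62100/1727.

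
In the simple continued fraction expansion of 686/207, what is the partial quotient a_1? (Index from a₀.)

686 = 3·207 + 65   →  a_0 = 3
207 = 3·65 + 12   →  a_1 = 3

3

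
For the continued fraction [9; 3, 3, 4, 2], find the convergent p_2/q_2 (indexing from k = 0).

Using pₖ = aₖpₖ₋₁ + pₖ₋₂, qₖ = aₖqₖ₋₁ + qₖ₋₂ (with p₋₁=1, p₋₂=0, q₋₁=0, q₋₂=1):
  k=0: a=9, p=9, q=1
  k=1: a=3, p=28, q=3
  k=2: a=3, p=93, q=10

93/10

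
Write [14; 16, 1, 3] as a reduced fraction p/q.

Fold from the inside: start with 3/1.
  1 + 1/3 = 4/3
  16 + 3/4 = 67/4
  14 + 4/67 = 942/67

942/67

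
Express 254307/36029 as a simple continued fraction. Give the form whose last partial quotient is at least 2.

254307 = 7*36029 + 2104
36029 = 17*2104 + 261
2104 = 8*261 + 16
261 = 16*16 + 5
16 = 3*5 + 1
5 = 5*1 + 0  (stop)
So 254307/36029 = [7; 17, 8, 16, 3, 5].

[7; 17, 8, 16, 3, 5]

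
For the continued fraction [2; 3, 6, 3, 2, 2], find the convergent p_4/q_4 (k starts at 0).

Using pₖ = aₖpₖ₋₁ + pₖ₋₂, qₖ = aₖqₖ₋₁ + qₖ₋₂ (with p₋₁=1, p₋₂=0, q₋₁=0, q₋₂=1):
  k=0: a=2, p=2, q=1
  k=1: a=3, p=7, q=3
  k=2: a=6, p=44, q=19
  k=3: a=3, p=139, q=60
  k=4: a=2, p=322, q=139

322/139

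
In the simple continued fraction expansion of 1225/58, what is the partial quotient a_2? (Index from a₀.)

3

1225 = 21·58 + 7   →  a_0 = 21
58 = 8·7 + 2   →  a_1 = 8
7 = 3·2 + 1   →  a_2 = 3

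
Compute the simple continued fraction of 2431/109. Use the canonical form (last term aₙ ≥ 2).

[22; 3, 3, 3, 3]

2431 = 22×109 + 33
109 = 3×33 + 10
33 = 3×10 + 3
10 = 3×3 + 1
3 = 3×1 + 0  (stop)
So 2431/109 = [22; 3, 3, 3, 3].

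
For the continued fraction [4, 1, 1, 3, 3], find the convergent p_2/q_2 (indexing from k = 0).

Using pₖ = aₖpₖ₋₁ + pₖ₋₂, qₖ = aₖqₖ₋₁ + qₖ₋₂ (with p₋₁=1, p₋₂=0, q₋₁=0, q₋₂=1):
  k=0: a=4, p=4, q=1
  k=1: a=1, p=5, q=1
  k=2: a=1, p=9, q=2

9/2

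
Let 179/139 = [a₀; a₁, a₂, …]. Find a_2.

179 = 1·139 + 40   →  a_0 = 1
139 = 3·40 + 19   →  a_1 = 3
40 = 2·19 + 2   →  a_2 = 2

2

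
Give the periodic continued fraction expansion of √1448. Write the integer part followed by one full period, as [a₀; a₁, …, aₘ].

[38; 19, 76]

a₀ = ⌊√1448⌋ = 38.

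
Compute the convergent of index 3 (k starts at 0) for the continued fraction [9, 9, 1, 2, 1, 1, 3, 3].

Using pₖ = aₖpₖ₋₁ + pₖ₋₂, qₖ = aₖqₖ₋₁ + qₖ₋₂ (with p₋₁=1, p₋₂=0, q₋₁=0, q₋₂=1):
  k=0: a=9, p=9, q=1
  k=1: a=9, p=82, q=9
  k=2: a=1, p=91, q=10
  k=3: a=2, p=264, q=29

264/29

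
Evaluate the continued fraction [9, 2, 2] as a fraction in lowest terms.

Using pₖ = aₖpₖ₋₁ + pₖ₋₂ and qₖ = aₖqₖ₋₁ + qₖ₋₂:
  k=0: a=9, p=9, q=1
  k=1: a=2, p=19, q=2
  k=2: a=2, p=47, q=5

47/5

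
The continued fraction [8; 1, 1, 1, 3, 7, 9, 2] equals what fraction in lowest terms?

13319/1542

Fold from the inside: start with 2/1.
  9 + 1/2 = 19/2
  7 + 2/19 = 135/19
  3 + 19/135 = 424/135
  1 + 135/424 = 559/424
  1 + 424/559 = 983/559
  1 + 559/983 = 1542/983
  8 + 983/1542 = 13319/1542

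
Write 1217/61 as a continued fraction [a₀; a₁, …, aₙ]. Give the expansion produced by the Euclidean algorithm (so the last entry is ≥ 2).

1217 = 19·61 + 58
61 = 1·58 + 3
58 = 19·3 + 1
3 = 3·1 + 0  (stop)
So 1217/61 = [19; 1, 19, 3].

[19; 1, 19, 3]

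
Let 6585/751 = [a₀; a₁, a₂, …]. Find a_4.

6

6585 = 8·751 + 577   →  a_0 = 8
751 = 1·577 + 174   →  a_1 = 1
577 = 3·174 + 55   →  a_2 = 3
174 = 3·55 + 9   →  a_3 = 3
55 = 6·9 + 1   →  a_4 = 6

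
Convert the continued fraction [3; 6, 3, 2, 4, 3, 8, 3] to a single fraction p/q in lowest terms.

51523/16310

Using pₖ = aₖpₖ₋₁ + pₖ₋₂ and qₖ = aₖqₖ₋₁ + qₖ₋₂:
  k=0: a=3, p=3, q=1
  k=1: a=6, p=19, q=6
  k=2: a=3, p=60, q=19
  k=3: a=2, p=139, q=44
  k=4: a=4, p=616, q=195
  k=5: a=3, p=1987, q=629
  k=6: a=8, p=16512, q=5227
  k=7: a=3, p=51523, q=16310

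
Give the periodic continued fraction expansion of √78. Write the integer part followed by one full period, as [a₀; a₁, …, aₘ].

a₀ = ⌊√78⌋ = 8.
With m₀=0, d₀=1 and mₖ₊₁ = dₖaₖ − mₖ, dₖ₊₁ = (n − mₖ₊₁²)/dₖ, aₖ₊₁ = ⌊(a₀+mₖ₊₁)/dₖ₊₁⌋:
  k=1: m=8, d=14, a=1
  k=2: m=6, d=3, a=4
  k=3: m=6, d=14, a=1
  k=4: m=8, d=1, a=16
d=1 and a=2a₀=16 at k=4, so the next step gives (m, d) = (8, 14) again — its k=1 value — and the period has length 4.

[8; 1, 4, 1, 16]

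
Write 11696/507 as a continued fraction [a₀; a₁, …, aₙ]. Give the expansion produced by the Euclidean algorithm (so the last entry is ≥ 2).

11696 = 23·507 + 35
507 = 14·35 + 17
35 = 2·17 + 1
17 = 17·1 + 0  (stop)
So 11696/507 = [23; 14, 2, 17].

[23; 14, 2, 17]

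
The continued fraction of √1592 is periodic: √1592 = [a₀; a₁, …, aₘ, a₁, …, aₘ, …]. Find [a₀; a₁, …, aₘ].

a₀ = ⌊√1592⌋ = 39.
With m₀=0, d₀=1 and mₖ₊₁ = dₖaₖ − mₖ, dₖ₊₁ = (n − mₖ₊₁²)/dₖ, aₖ₊₁ = ⌊(a₀+mₖ₊₁)/dₖ₊₁⌋:
  k=1: m=39, d=71, a=1
  k=2: m=32, d=8, a=8
  k=3: m=32, d=71, a=1
  k=4: m=39, d=1, a=78
d=1 and a=2a₀=78 at k=4, so the next step gives (m, d) = (39, 71) again — its k=1 value — and the period has length 4.

[39; 1, 8, 1, 78]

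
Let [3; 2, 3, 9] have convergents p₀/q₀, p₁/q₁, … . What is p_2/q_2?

24/7

Using pₖ = aₖpₖ₋₁ + pₖ₋₂, qₖ = aₖqₖ₋₁ + qₖ₋₂ (with p₋₁=1, p₋₂=0, q₋₁=0, q₋₂=1):
  k=0: a=3, p=3, q=1
  k=1: a=2, p=7, q=2
  k=2: a=3, p=24, q=7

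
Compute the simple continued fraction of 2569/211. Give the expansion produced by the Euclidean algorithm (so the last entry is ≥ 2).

[12; 5, 1, 2, 2, 1, 3]

2569 = 12·211 + 37
211 = 5·37 + 26
37 = 1·26 + 11
26 = 2·11 + 4
11 = 2·4 + 3
4 = 1·3 + 1
3 = 3·1 + 0  (stop)
So 2569/211 = [12; 5, 1, 2, 2, 1, 3].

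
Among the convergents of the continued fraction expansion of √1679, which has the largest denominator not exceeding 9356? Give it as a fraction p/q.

√1679 = [40; 1, 39, 1, 80, …] (period length 4).
Convergents:
  p_0/q_0 = 40/1
  p_1/q_1 = 41/1
  p_2/q_2 = 1639/40
  p_3/q_3 = 1680/41
  p_4/q_4 = 136039/3320
  p_5/q_5 = 137719/3361
  p_6/q_6 = 5507080/134399
q_5 = 3361 ≤ 9356 < 134399 = q_6, so the answer is 137719/3361.

137719/3361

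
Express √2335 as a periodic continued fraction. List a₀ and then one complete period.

[48; 3, 9, 3, 96]

a₀ = ⌊√2335⌋ = 48.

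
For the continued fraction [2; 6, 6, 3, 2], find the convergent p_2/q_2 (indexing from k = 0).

Using pₖ = aₖpₖ₋₁ + pₖ₋₂, qₖ = aₖqₖ₋₁ + qₖ₋₂ (with p₋₁=1, p₋₂=0, q₋₁=0, q₋₂=1):
  k=0: a=2, p=2, q=1
  k=1: a=6, p=13, q=6
  k=2: a=6, p=80, q=37

80/37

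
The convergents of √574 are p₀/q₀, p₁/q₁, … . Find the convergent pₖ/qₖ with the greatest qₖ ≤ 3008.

√574 = [23; 1, 22, 1, 46, …] (period length 4).
Convergents:
  p_0/q_0 = 23/1
  p_1/q_1 = 24/1
  p_2/q_2 = 551/23
  p_3/q_3 = 575/24
  p_4/q_4 = 27001/1127
  p_5/q_5 = 27576/1151
  p_6/q_6 = 633673/26449
q_5 = 1151 ≤ 3008 < 26449 = q_6, so the answer is 27576/1151.

27576/1151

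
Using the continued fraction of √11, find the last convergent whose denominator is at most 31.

√11 = [3; 3, 6, …] (period length 2).
Convergents:
  p_0/q_0 = 3/1
  p_1/q_1 = 10/3
  p_2/q_2 = 63/19
  p_3/q_3 = 199/60
q_2 = 19 ≤ 31 < 60 = q_3, so the answer is 63/19.

63/19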